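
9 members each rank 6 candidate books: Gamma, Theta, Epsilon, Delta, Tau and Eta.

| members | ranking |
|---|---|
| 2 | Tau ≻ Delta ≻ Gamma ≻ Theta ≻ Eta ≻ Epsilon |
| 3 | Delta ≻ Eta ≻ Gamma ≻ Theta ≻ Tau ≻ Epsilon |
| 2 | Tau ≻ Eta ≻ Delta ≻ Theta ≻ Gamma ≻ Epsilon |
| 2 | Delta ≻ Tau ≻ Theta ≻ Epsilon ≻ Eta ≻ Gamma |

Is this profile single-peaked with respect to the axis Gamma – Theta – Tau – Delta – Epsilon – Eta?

Axis positions: Gamma=1, Theta=2, Tau=3, Delta=4, Epsilon=5, Eta=6.
Bloc 1: ranking walks positions 3-4-1-2-6-5; Gamma is ranked above Theta even though Theta lies between Gamma and the peak Tau on the axis — preferences dip and rise again. Not single-peaked.
Bloc 2: ranking walks positions 4-6-1-2-3-5; Eta is ranked above Epsilon even though Epsilon lies between Eta and the peak Delta on the axis — preferences dip and rise again. Not single-peaked.
Bloc 3: ranking walks positions 3-6-4-2-1-5; Eta is ranked above Delta even though Delta lies between Eta and the peak Tau on the axis — preferences dip and rise again. Not single-peaked.
Bloc 4 (peak Delta at position 4): ranking walks positions 4-3-2-5-6-1, expanding outward from the peak — single-peaked.
Bloc 1 violates single-peakedness, so the profile is not single-peaked on this axis.

no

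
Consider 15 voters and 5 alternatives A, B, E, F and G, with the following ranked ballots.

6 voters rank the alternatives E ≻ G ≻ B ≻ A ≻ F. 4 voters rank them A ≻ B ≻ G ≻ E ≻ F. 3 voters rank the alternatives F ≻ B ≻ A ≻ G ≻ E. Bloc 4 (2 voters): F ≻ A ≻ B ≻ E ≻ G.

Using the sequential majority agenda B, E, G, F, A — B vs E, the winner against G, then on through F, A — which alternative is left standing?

B

Round 1: B vs E — 9–6, B advances.
Round 2: B vs G — 9–6, B advances.
Round 3: B vs F — 10–5, B advances.
Round 4: B vs A — 9–6, B advances.
B survives the agenda.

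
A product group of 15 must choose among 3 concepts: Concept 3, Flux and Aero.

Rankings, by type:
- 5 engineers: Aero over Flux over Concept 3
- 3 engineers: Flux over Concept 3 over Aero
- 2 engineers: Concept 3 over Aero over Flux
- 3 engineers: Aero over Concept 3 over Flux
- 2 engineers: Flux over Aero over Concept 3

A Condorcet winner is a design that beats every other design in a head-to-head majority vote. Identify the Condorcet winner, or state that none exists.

Check each pair by majority over 15 ballots:
Concept 3 vs Flux: Flux wins 10–5.
Concept 3 vs Aero: Aero, 10–5.
Flux vs Aero: Aero wins 10–5.
Aero wins every pairwise contest, so Aero is the Condorcet winner.

Aero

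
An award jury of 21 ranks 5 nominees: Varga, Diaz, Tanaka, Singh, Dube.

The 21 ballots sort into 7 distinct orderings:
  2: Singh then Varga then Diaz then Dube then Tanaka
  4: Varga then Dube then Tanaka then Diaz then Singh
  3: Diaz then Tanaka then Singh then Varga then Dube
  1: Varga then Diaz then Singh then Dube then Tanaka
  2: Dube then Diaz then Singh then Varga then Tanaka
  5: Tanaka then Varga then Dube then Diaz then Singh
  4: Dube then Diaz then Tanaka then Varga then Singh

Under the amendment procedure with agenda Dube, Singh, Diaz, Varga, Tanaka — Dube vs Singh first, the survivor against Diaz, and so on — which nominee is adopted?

Tanaka

Round 1: Dube vs Singh — 15–6, Dube advances.
Round 2: Dube vs Diaz — 15–6, Dube advances.
Round 3: Dube vs Varga — 6–15, Varga advances.
Round 4: Varga vs Tanaka — 9–12, Tanaka advances.
The agenda winner is Tanaka.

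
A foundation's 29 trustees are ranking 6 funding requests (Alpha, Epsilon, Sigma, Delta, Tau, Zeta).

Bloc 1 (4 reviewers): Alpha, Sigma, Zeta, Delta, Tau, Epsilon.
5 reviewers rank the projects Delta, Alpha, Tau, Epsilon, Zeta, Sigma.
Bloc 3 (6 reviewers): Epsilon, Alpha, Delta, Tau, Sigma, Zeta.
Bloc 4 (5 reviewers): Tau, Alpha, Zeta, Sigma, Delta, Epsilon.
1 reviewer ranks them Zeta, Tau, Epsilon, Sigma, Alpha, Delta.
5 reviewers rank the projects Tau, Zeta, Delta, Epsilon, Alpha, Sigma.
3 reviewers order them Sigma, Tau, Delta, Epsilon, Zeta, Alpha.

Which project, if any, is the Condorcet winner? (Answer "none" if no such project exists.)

Head-to-head results (29 reviewers):
Alpha vs Epsilon: 4+5+5 = 14 for Alpha, 15 for Epsilon — Epsilon by 15–14.
Alpha–Sigma: Alpha 25–4.
Alpha vs Delta: 4+6+5+1 = 16 for Alpha, 13 for Delta — Alpha by 16–13.
Alpha–Tau: Alpha 15–14.
Alpha–Zeta: Alpha 20–9.
Epsilon vs Sigma: 5+6+1+5 = 17 for Epsilon, 12 for Sigma — Epsilon by 17–12.
Epsilon vs Delta: Epsilon preferred on 6+1 = 7 ballots; Delta wins 22–7.
Epsilon vs Tau: Tau wins 23–6.
Epsilon vs Zeta: 14 to 15, Zeta.
Sigma vs Delta: Sigma is ranked higher on 4+5+1+3 = 13 ballots, Delta on 16. Delta wins 16–13.
Sigma vs Tau: 4+3 = 7 for Sigma, 22 for Tau — Tau by 22–7.
Sigma–Zeta: Zeta 16–13.
Delta vs Tau: Delta wins 15–14.
Delta vs Zeta: Zeta wins 15–14.
Tau vs Zeta: Tau is ranked higher on 5+6+5+5+3 = 24 ballots, Zeta on 5. Tau wins 24–5.
No project is unbeaten: Alpha loses to Epsilon; Epsilon loses to Delta; Sigma loses to Alpha; Delta loses to Alpha; Tau loses to Alpha; Zeta loses to Alpha. In particular Alpha > Delta > Epsilon > Alpha is a majority cycle — no Condorcet winner exists.

none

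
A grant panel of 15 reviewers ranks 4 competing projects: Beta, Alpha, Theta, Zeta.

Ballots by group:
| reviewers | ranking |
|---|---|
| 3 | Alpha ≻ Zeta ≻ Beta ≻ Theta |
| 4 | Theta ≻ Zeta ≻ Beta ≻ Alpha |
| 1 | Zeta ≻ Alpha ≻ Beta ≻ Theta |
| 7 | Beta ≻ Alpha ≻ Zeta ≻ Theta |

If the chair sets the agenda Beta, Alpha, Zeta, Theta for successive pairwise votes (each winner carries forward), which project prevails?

Zeta

Round 1: Beta vs Alpha — 11–4, Beta advances.
Round 2: Beta vs Zeta — 7–8, Zeta advances.
Round 3: Zeta vs Theta — 11–4, Zeta advances.
Zeta survives the agenda.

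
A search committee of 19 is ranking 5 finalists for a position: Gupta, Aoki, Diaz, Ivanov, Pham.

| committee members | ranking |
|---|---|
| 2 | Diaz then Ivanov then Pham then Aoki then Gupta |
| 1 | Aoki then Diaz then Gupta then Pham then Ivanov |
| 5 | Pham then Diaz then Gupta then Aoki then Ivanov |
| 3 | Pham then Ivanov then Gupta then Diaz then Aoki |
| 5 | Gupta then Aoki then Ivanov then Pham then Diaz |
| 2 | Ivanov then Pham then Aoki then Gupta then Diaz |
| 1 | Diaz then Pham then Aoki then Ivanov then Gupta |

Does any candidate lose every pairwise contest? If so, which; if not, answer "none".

Pairwise majorities:
Gupta vs Aoki: Gupta wins 13–6.
Gupta vs Diaz: Gupta wins 10–9.
Gupta–Ivanov: Gupta 11–8.
Gupta vs Pham: Gupta preferred on 1+5 = 6 ballots; Pham wins 13–6.
Aoki vs Diaz: Diaz, 11–8.
Aoki vs Ivanov: Aoki preferred on 1+5+5+1 = 12 ballots; Aoki wins 12–7.
Aoki vs Pham: 1+5 = 6 for Aoki, 13 for Pham — Pham by 13–6.
Diaz vs Ivanov: Ivanov, 10–9.
Diaz–Pham: Pham 15–4.
Ivanov vs Pham: Pham, 10–9.
Every candidate wins at least one matchup (Gupta beats Aoki; Aoki beats Ivanov; Diaz beats Aoki; Ivanov beats Diaz; Pham beats Gupta), so there is no Condorcet loser.

none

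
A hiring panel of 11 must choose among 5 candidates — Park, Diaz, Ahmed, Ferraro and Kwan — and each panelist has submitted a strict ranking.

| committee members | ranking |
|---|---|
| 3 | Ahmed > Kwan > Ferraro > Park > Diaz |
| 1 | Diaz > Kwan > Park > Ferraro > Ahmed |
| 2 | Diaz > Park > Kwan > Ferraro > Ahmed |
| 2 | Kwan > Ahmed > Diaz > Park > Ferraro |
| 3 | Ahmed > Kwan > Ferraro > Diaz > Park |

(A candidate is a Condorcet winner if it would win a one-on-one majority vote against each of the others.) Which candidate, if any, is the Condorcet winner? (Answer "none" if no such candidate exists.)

Pairwise majorities:
Park vs Diaz: Diaz wins 8–3.
Park vs Ahmed: 1+2 = 3 for Park, 8 for Ahmed — Ahmed by 8–3.
Park vs Ferraro: Park is ranked higher on 1+2+2 = 5 ballots, Ferraro on 6. Ferraro wins 6–5.
Park vs Kwan: Kwan wins 9–2.
Diaz vs Ahmed: 1+2 = 3 for Diaz, 8 for Ahmed — Ahmed by 8–3.
Diaz vs Ferraro: Diaz preferred on 1+2+2 = 5 ballots; Ferraro wins 6–5.
Diaz–Kwan: Kwan 8–3.
Ahmed vs Ferraro: Ahmed preferred on 3+2+3 = 8 ballots; Ahmed wins 8–3.
Ahmed vs Kwan: Ahmed is ranked higher on 3+3 = 6 ballots, Kwan on 5. Ahmed wins 6–5.
Ferraro vs Kwan: Ferraro is ranked higher on 0 ballots, Kwan on 11. Kwan wins 11–0.
Ahmed defeats every rival head-to-head and is the Condorcet winner.

Ahmed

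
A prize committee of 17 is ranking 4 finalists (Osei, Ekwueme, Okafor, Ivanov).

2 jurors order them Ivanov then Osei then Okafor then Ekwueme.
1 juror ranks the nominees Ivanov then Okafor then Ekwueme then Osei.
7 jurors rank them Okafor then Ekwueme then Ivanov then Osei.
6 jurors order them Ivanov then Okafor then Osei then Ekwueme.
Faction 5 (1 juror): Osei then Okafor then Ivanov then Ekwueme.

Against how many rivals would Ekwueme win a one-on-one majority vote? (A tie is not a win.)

Ekwueme against each rival (17 jurors):
Ekwueme vs Osei: Osei, 9–8.
Ekwueme vs Okafor: 0 to 17, Okafor.
Ekwueme vs Ivanov: 7 to 10, Ivanov.
Ekwueme beats no one; loses to Osei, Okafor, Ivanov — 0 pairwise wins.

0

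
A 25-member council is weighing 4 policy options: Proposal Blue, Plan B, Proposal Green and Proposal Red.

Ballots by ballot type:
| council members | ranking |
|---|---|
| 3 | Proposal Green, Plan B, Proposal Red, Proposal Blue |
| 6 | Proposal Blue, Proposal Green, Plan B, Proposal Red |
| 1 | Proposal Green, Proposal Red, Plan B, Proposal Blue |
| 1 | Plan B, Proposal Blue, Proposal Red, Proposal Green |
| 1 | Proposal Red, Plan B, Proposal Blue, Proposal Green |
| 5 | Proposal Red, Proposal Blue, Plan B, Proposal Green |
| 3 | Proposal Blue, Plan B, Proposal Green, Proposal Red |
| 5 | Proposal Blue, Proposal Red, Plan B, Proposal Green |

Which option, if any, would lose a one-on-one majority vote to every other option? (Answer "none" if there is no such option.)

Proposal Red

Pairwise majorities:
Proposal Blue vs Plan B: 19 to 6, Proposal Blue.
Proposal Blue vs Proposal Green: 21 to 4, Proposal Blue.
Proposal Blue vs Proposal Red: Proposal Blue is ranked higher on 6+1+3+5 = 15 ballots, Proposal Red on 10. Proposal Blue wins 15–10.
Plan B vs Proposal Green: 15 to 10, Plan B.
Plan B vs Proposal Red: 13 to 12, Plan B.
Proposal Green vs Proposal Red: 3+6+1+3 = 13 for Proposal Green, 12 for Proposal Red — Proposal Green by 13–12.
Proposal Red is beaten in every head-to-head and is the Condorcet loser.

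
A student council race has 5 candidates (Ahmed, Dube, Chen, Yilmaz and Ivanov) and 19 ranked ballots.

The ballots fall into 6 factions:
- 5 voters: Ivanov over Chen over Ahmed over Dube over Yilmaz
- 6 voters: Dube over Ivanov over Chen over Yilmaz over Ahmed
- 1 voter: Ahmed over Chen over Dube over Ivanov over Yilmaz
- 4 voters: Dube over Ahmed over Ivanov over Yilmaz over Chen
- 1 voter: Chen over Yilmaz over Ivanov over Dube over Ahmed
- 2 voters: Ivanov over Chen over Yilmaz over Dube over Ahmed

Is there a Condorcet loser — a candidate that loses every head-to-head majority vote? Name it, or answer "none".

Head-to-head results (19 voters):
Ahmed vs Dube: Ahmed preferred on 5+1 = 6 ballots; Dube wins 13–6.
Ahmed vs Chen: 5 to 14, Chen.
Ahmed vs Yilmaz: 10 to 9, Ahmed.
Ahmed–Ivanov: Ivanov 14–5.
Dube vs Chen: 6+4 = 10 for Dube, 9 for Chen — Dube by 10–9.
Dube vs Yilmaz: Dube wins 16–3.
Dube vs Ivanov: 6+1+4 = 11 for Dube, 8 for Ivanov — Dube by 11–8.
Chen–Yilmaz: Chen 15–4.
Chen–Ivanov: Ivanov 17–2.
Yilmaz vs Ivanov: Ivanov, 18–1.
Yilmaz loses to every other candidate — it is the Condorcet loser.

Yilmaz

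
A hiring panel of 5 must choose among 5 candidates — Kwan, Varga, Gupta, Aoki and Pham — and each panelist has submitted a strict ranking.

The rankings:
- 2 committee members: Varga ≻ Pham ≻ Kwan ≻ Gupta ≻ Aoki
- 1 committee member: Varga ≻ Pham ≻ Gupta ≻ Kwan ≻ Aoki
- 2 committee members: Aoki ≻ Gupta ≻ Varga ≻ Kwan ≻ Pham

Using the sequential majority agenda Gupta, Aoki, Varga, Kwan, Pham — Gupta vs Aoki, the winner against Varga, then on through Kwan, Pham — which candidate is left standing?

Round 1: Gupta vs Aoki — 3–2, Gupta advances.
Round 2: Gupta vs Varga — 2–3, Varga advances.
Round 3: Varga vs Kwan — 5–0, Varga advances.
Round 4: Varga vs Pham — 5–0, Varga advances.
Varga survives the agenda.

Varga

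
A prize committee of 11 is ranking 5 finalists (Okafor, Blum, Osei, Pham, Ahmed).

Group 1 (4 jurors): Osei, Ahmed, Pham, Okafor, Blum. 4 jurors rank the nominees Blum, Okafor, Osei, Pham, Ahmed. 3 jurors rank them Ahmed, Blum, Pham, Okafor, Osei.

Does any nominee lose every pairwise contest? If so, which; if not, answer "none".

none

Pairwise majorities:
Okafor vs Blum: 4 to 7, Blum.
Okafor vs Osei: Okafor, 7–4.
Okafor vs Pham: 4 to 7, Pham.
Okafor vs Ahmed: 4 for Okafor, 7 for Ahmed — Ahmed by 7–4.
Blum–Osei: Blum 7–4.
Blum–Pham: Blum 7–4.
Blum vs Ahmed: Blum preferred on 4 ballots; Ahmed wins 7–4.
Osei vs Pham: 8 to 3, Osei.
Osei vs Ahmed: 4+4 = 8 for Osei, 3 for Ahmed — Osei by 8–3.
Pham vs Ahmed: 4 to 7, Ahmed.
Each nominee has at least one pairwise win (Okafor beats Osei; Blum beats Okafor; Osei beats Pham; Pham beats Okafor; Ahmed beats Okafor) — no Condorcet loser.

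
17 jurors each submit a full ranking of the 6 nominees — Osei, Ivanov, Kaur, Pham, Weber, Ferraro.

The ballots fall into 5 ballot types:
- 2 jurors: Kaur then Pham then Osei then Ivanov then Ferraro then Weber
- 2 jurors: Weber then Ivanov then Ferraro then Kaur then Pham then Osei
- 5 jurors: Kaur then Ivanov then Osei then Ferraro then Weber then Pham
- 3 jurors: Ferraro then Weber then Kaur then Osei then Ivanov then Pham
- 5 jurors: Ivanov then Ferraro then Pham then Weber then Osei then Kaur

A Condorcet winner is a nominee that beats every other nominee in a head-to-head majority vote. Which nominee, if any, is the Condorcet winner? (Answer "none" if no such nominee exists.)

Head-to-head results (17 jurors):
Osei vs Ivanov: Osei is ranked higher on 2+3 = 5 ballots, Ivanov on 12. Ivanov wins 12–5.
Osei vs Kaur: Osei is ranked higher on 5 ballots, Kaur on 12. Kaur wins 12–5.
Osei vs Pham: 5+3 = 8 for Osei, 9 for Pham — Pham by 9–8.
Osei vs Weber: Osei is ranked higher on 2+5 = 7 ballots, Weber on 10. Weber wins 10–7.
Osei vs Ferraro: 7 to 10, Ferraro.
Ivanov vs Kaur: Ivanov is ranked higher on 2+5 = 7 ballots, Kaur on 10. Kaur wins 10–7.
Ivanov vs Pham: Ivanov preferred on 2+5+3+5 = 15 ballots; Ivanov wins 15–2.
Ivanov vs Weber: Ivanov preferred on 2+5+5 = 12 ballots; Ivanov wins 12–5.
Ivanov vs Ferraro: 14 to 3, Ivanov.
Kaur vs Pham: 2+2+5+3 = 12 for Kaur, 5 for Pham — Kaur by 12–5.
Kaur vs Weber: 2+5 = 7 for Kaur, 10 for Weber — Weber by 10–7.
Kaur vs Ferraro: Kaur is ranked higher on 2+5 = 7 ballots, Ferraro on 10. Ferraro wins 10–7.
Pham vs Weber: 2+5 = 7 for Pham, 10 for Weber — Weber by 10–7.
Pham vs Ferraro: Pham preferred on 2 ballots; Ferraro wins 15–2.
Weber vs Ferraro: Weber preferred on 2 ballots; Ferraro wins 15–2.
Every nominee loses at least once (Osei loses to Ivanov; Ivanov loses to Kaur; Kaur loses to Weber; Pham loses to Ivanov; Weber loses to Ivanov; Ferraro loses to Ivanov). The majority relation contains the cycle Ivanov > Weber > Kaur > Ivanov, so there is no Condorcet winner.

none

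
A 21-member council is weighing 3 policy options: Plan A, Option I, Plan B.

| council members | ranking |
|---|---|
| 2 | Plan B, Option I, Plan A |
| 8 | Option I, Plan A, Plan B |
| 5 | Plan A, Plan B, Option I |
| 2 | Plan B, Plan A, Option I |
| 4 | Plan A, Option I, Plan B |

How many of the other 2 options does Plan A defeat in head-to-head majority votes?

Plan A against each rival (21 council members):
Plan A vs Option I: Plan A preferred on 5+2+4 = 11 ballots; Plan A wins 11–10.
Plan A vs Plan B: 17 to 4, Plan A.
Plan A beats Option I, Plan B — 2 pairwise wins.

2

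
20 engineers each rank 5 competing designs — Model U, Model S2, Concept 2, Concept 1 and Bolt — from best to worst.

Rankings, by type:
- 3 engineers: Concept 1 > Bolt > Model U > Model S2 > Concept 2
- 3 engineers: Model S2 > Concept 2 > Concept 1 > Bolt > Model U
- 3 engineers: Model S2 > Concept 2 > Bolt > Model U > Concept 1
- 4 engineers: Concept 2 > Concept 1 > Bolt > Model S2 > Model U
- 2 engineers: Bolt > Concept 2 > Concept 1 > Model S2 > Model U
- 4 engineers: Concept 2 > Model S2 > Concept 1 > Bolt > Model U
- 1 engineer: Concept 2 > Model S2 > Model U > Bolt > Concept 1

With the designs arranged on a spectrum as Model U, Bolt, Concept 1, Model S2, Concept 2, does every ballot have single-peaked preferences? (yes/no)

Axis positions: Model U=1, Bolt=2, Concept 1=3, Model S2=4, Concept 2=5.
Type 1 (peak Concept 1 at position 3): ranking walks positions 3-2-1-4-5, expanding outward from the peak — single-peaked.
Type 2 (peak Model S2 at position 4): ranking walks positions 4-5-3-2-1, expanding outward from the peak — single-peaked.
Type 3: ranking walks positions 4-5-2-1-3; Bolt is ranked above Concept 1 even though Concept 1 lies between Bolt and the peak Model S2 on the axis — preferences dip and rise again. Not single-peaked.
Type 4: ranking walks positions 5-3-2-4-1; Concept 1 is ranked above Model S2 even though Model S2 lies between Concept 1 and the peak Concept 2 on the axis — preferences dip and rise again. Not single-peaked.
Type 5: ranking walks positions 2-5-3-4-1; Concept 2 is ranked above Concept 1 even though Concept 1 lies between Concept 2 and the peak Bolt on the axis — preferences dip and rise again. Not single-peaked.
Type 6 (peak Concept 2 at position 5): ranking walks positions 5-4-3-2-1, expanding outward from the peak — single-peaked.
Type 7: ranking walks positions 5-4-1-2-3; Model U is ranked above Concept 1 even though Concept 1 lies between Model U and the peak Concept 2 on the axis — preferences dip and rise again. Not single-peaked.
Type 3 violates single-peakedness, so the profile is not single-peaked on this axis.

no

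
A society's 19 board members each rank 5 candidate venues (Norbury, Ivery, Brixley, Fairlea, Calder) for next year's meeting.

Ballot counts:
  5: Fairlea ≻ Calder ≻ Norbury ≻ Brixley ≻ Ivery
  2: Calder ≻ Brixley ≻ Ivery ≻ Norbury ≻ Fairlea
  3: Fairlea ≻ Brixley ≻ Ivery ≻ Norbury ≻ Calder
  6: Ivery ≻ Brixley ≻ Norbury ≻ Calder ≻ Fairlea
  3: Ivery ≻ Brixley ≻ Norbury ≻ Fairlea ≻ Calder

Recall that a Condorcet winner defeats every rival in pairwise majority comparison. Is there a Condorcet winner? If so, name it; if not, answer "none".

Check each pair by majority over 19 ballots:
Norbury vs Ivery: 5 for Norbury, 14 for Ivery — Ivery by 14–5.
Norbury–Brixley: Brixley 14–5.
Norbury vs Fairlea: Norbury is ranked higher on 2+6+3 = 11 ballots, Fairlea on 8. Norbury wins 11–8.
Norbury vs Calder: 12 to 7, Norbury.
Ivery vs Brixley: Ivery preferred on 6+3 = 9 ballots; Brixley wins 10–9.
Ivery vs Fairlea: Ivery, 11–8.
Ivery vs Calder: Ivery, 12–7.
Brixley vs Fairlea: Brixley preferred on 2+6+3 = 11 ballots; Brixley wins 11–8.
Brixley vs Calder: 12 to 7, Brixley.
Fairlea vs Calder: Fairlea is ranked higher on 5+3+3 = 11 ballots, Calder on 8. Fairlea wins 11–8.
Brixley beats each of Norbury, Ivery, Fairlea, Calder — Brixley is the Condorcet winner.

Brixley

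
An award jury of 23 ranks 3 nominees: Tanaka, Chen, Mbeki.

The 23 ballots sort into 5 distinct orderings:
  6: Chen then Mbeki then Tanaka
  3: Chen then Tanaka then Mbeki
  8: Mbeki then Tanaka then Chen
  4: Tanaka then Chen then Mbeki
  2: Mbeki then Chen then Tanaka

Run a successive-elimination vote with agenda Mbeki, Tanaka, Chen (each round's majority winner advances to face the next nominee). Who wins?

Round 1: Mbeki vs Tanaka — 16–7, Mbeki advances.
Round 2: Mbeki vs Chen — 10–13, Chen advances.
The agenda winner is Chen.

Chen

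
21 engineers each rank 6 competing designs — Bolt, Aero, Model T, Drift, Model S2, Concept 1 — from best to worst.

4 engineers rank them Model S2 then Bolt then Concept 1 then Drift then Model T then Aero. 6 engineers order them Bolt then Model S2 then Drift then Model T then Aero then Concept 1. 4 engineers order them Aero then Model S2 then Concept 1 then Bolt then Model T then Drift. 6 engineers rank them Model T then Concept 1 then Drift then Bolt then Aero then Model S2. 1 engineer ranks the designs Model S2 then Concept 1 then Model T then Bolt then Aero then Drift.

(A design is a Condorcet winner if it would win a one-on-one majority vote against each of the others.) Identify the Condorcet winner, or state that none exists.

none

Head-to-head results (21 engineers):
Bolt vs Aero: Bolt wins 17–4.
Bolt vs Model T: Bolt wins 14–7.
Bolt vs Drift: Bolt wins 15–6.
Bolt–Model S2: Bolt 12–9.
Bolt–Concept 1: Concept 1 11–10.
Aero–Model T: Model T 17–4.
Aero vs Drift: Drift, 16–5.
Aero vs Model S2: Model S2 wins 11–10.
Aero vs Concept 1: Concept 1, 11–10.
Model T vs Drift: Model T, 11–10.
Model T vs Model S2: Model S2 wins 15–6.
Model T vs Concept 1: Model T wins 12–9.
Drift vs Model S2: Model S2, 15–6.
Drift vs Concept 1: Concept 1 wins 15–6.
Model S2–Concept 1: Model S2 15–6.
No design is unbeaten: Bolt loses to Concept 1; Aero loses to Bolt; Model T loses to Bolt; Drift loses to Bolt; Model S2 loses to Bolt; Concept 1 loses to Model T. In particular Bolt > Model T > Concept 1 > Bolt is a majority cycle — no Condorcet winner exists.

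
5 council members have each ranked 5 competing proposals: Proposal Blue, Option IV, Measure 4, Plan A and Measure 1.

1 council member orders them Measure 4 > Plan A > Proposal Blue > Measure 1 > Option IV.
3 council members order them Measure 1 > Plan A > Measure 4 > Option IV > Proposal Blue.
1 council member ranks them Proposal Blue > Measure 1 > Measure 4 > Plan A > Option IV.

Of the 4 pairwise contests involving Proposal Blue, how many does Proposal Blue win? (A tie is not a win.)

0

Proposal Blue against each rival (5 council members):
Proposal Blue vs Option IV: 1+1 = 2 for Proposal Blue, 3 for Option IV — Option IV by 3–2.
Proposal Blue vs Measure 4: Measure 4 wins 4–1.
Proposal Blue vs Plan A: Proposal Blue is ranked higher on 1 ballot, Plan A on 4. Plan A wins 4–1.
Proposal Blue vs Measure 1: 2 to 3, Measure 1.
Proposal Blue beats no one; loses to Option IV, Measure 4, Plan A, Measure 1 — 0 pairwise wins.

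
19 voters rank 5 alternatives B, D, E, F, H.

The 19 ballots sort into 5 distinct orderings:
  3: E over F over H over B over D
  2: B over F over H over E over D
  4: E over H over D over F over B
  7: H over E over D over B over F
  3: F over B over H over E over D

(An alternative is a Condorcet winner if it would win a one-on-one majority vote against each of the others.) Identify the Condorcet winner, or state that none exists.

H

Head-to-head results (19 voters):
B–D: D 11–8.
B vs E: B is ranked higher on 2+3 = 5 ballots, E on 14. E wins 14–5.
B vs F: F, 10–9.
B vs H: B preferred on 2+3 = 5 ballots; H wins 14–5.
D vs E: E wins 19–0.
D–F: D 11–8.
D vs H: D preferred on 0 ballots; H wins 19–0.
E vs F: E wins 14–5.
E vs H: 3+4 = 7 for E, 12 for H — H by 12–7.
F vs H: F preferred on 3+2+3 = 8 ballots; H wins 11–8.
H beats each of B, D, E, F — H is the Condorcet winner.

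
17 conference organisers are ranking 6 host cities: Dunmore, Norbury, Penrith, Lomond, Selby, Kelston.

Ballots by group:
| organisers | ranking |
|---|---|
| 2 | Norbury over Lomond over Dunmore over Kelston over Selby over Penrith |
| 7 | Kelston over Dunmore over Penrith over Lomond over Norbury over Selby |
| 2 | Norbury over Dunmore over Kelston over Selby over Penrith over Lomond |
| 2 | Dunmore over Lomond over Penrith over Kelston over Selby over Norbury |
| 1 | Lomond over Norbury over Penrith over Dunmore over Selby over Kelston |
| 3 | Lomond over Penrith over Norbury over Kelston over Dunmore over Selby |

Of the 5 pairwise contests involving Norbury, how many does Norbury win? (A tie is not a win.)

1

Norbury against each rival (17 organisers):
Norbury vs Dunmore: 2+2+1+3 = 8 for Norbury, 9 for Dunmore — Dunmore by 9–8.
Norbury vs Penrith: 2+2+1 = 5 for Norbury, 12 for Penrith — Penrith by 12–5.
Norbury vs Lomond: 2+2 = 4 for Norbury, 13 for Lomond — Lomond by 13–4.
Norbury–Selby: Norbury 15–2.
Norbury–Kelston: Kelston 9–8.
Norbury beats Selby; loses to Dunmore, Penrith, Lomond, Kelston — 1 pairwise win.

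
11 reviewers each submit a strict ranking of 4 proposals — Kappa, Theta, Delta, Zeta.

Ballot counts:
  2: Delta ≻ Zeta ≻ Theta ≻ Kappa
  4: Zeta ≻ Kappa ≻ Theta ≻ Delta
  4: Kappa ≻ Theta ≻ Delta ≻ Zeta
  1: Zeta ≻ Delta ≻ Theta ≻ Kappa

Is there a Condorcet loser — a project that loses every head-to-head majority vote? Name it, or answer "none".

Head-to-head results (11 reviewers):
Kappa vs Theta: Kappa wins 8–3.
Kappa vs Delta: 8 to 3, Kappa.
Kappa vs Zeta: Kappa is ranked higher on 4 ballots, Zeta on 7. Zeta wins 7–4.
Theta–Delta: Theta 8–3.
Theta vs Zeta: 4 to 7, Zeta.
Delta vs Zeta: 6 to 5, Delta.
Each project has at least one pairwise win (Kappa beats Theta; Theta beats Delta; Delta beats Zeta; Zeta beats Kappa) — no Condorcet loser.

none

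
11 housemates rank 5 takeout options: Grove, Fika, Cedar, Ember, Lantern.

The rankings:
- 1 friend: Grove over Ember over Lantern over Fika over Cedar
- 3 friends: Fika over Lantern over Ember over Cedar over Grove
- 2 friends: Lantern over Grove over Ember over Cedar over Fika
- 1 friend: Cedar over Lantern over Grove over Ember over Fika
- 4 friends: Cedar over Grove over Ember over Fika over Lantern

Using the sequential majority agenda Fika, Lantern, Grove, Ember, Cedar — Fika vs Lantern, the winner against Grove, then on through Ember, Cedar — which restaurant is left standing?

Round 1: Fika vs Lantern — 7–4, Fika advances.
Round 2: Fika vs Grove — 3–8, Grove advances.
Round 3: Grove vs Ember — 8–3, Grove advances.
Round 4: Grove vs Cedar — 3–8, Cedar advances.
Cedar survives the agenda.

Cedar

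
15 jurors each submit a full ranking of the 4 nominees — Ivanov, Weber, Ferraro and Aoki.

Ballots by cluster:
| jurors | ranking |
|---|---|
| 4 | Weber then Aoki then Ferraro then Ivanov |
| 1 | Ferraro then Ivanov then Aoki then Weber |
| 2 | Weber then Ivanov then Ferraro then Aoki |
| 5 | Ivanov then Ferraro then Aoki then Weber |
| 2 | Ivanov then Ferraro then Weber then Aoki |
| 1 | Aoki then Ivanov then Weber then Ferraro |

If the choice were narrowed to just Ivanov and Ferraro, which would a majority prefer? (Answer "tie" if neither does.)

Ivanov

Ballots ranking Ivanov above Ferraro: 2 + 5 + 2 + 1 = 10.
Ballots ranking Ferraro above Ivanov: 15 − 10 = 5.
Ivanov wins the head-to-head 10–5.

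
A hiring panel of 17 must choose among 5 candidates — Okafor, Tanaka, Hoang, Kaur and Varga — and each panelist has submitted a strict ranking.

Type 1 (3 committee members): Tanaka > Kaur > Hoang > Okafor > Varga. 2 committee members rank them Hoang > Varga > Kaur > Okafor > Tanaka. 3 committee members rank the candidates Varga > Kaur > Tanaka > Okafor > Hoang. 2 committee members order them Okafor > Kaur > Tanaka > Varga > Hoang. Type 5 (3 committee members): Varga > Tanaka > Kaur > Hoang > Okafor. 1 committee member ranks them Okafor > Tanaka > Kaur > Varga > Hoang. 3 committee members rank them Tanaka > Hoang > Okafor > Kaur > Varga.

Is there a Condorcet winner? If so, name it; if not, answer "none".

Pairwise majorities:
Okafor–Tanaka: Tanaka 12–5.
Okafor–Hoang: Hoang 11–6.
Okafor vs Kaur: Kaur, 11–6.
Okafor–Varga: Okafor 9–8.
Tanaka–Hoang: Tanaka 15–2.
Tanaka vs Kaur: Tanaka wins 10–7.
Tanaka–Varga: Tanaka 9–8.
Hoang vs Kaur: Kaur, 12–5.
Hoang vs Varga: Varga, 9–8.
Kaur vs Varga: Kaur, 9–8.
Tanaka beats each of Okafor, Hoang, Kaur, Varga — Tanaka is the Condorcet winner.

Tanaka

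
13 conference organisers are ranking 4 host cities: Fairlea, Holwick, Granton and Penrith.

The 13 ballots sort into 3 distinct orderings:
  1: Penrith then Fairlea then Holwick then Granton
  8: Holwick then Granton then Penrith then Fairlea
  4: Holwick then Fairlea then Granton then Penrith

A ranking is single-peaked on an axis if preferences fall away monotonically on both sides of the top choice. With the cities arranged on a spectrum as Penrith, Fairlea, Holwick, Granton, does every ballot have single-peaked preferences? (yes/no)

Axis positions: Penrith=1, Fairlea=2, Holwick=3, Granton=4.
Cluster 1 (peak Penrith at position 1): ranking walks positions 1-2-3-4, expanding outward from the peak — single-peaked.
Cluster 2: ranking walks positions 3-4-1-2; Penrith is ranked above Fairlea even though Fairlea lies between Penrith and the peak Holwick on the axis — preferences dip and rise again. Not single-peaked.
Cluster 3 (peak Holwick at position 3): ranking walks positions 3-2-4-1, expanding outward from the peak — single-peaked.
Cluster 2 violates single-peakedness, so the profile is not single-peaked on this axis.

no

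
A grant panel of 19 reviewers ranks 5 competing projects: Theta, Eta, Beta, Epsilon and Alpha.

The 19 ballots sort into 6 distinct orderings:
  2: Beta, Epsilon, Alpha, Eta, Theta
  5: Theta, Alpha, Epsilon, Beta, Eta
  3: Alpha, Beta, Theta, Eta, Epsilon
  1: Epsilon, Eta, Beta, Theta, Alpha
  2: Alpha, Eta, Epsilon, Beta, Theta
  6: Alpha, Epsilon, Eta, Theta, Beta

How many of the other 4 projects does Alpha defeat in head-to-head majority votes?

4

Alpha against each rival (19 reviewers):
Alpha vs Theta: 13 to 6, Alpha.
Alpha vs Eta: Alpha wins 18–1.
Alpha vs Beta: Alpha is ranked higher on 5+3+2+6 = 16 ballots, Beta on 3. Alpha wins 16–3.
Alpha–Epsilon: Alpha 16–3.
Alpha beats Theta, Eta, Beta, Epsilon — 4 pairwise wins.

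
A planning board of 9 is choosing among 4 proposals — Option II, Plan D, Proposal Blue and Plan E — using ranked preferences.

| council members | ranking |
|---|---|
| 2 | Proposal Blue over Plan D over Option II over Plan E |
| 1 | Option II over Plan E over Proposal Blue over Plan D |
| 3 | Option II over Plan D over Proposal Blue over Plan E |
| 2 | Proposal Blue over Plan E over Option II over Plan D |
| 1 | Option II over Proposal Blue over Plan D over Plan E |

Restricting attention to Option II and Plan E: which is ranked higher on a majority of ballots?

Option II

Ballots ranking Option II above Plan E: 2 + 1 + 3 + 1 = 7.
Ballots ranking Plan E above Option II: 9 − 7 = 2.
Option II wins the head-to-head 7–2.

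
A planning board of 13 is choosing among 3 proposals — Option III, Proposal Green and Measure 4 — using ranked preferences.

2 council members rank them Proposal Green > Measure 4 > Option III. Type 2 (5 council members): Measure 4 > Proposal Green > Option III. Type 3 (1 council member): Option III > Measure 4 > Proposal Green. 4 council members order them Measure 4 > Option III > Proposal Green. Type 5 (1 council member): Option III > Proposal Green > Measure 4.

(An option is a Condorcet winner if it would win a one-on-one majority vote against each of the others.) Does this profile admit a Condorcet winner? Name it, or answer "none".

Check each pair by majority over 13 ballots:
Option III vs Proposal Green: Proposal Green wins 7–6.
Option III vs Measure 4: Measure 4, 11–2.
Proposal Green–Measure 4: Measure 4 10–3.
Only Measure 4 has no losses; Measure 4 is the Condorcet winner.

Measure 4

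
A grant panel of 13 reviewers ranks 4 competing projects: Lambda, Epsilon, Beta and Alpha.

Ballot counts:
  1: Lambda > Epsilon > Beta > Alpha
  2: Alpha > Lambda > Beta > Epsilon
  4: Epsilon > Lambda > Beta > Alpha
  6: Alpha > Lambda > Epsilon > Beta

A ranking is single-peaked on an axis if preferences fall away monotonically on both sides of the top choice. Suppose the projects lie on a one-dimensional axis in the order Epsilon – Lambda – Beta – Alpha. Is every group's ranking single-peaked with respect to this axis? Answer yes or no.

no

Axis positions: Epsilon=1, Lambda=2, Beta=3, Alpha=4.
Group 1 (peak Lambda at position 2): ranking walks positions 2-1-3-4, expanding outward from the peak — single-peaked.
Group 2: ranking walks positions 4-2-3-1; Lambda is ranked above Beta even though Beta lies between Lambda and the peak Alpha on the axis — preferences dip and rise again. Not single-peaked.
Group 3 (peak Epsilon at position 1): ranking walks positions 1-2-3-4, expanding outward from the peak — single-peaked.
Group 4: ranking walks positions 4-2-1-3; Lambda is ranked above Beta even though Beta lies between Lambda and the peak Alpha on the axis — preferences dip and rise again. Not single-peaked.
Group 2 violates single-peakedness, so the profile is not single-peaked on this axis.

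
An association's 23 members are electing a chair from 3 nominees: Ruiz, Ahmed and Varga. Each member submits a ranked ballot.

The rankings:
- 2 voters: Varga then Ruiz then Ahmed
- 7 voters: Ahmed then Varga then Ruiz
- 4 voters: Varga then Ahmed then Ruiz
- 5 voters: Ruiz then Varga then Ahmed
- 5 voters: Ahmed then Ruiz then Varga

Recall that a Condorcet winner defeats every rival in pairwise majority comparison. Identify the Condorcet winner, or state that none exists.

Check each pair by majority over 23 ballots:
Ruiz vs Ahmed: Ruiz preferred on 2+5 = 7 ballots; Ahmed wins 16–7.
Ruiz vs Varga: Ruiz is ranked higher on 5+5 = 10 ballots, Varga on 13. Varga wins 13–10.
Ahmed vs Varga: Ahmed is ranked higher on 7+5 = 12 ballots, Varga on 11. Ahmed wins 12–11.
Ahmed beats each of Ruiz, Varga — Ahmed is the Condorcet winner.

Ahmed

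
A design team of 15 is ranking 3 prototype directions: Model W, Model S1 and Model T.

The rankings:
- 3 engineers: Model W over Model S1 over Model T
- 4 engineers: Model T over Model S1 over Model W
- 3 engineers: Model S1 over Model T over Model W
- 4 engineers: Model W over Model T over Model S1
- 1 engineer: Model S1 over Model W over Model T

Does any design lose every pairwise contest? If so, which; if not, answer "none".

none

Head-to-head results (15 engineers):
Model W vs Model S1: 3+4 = 7 for Model W, 8 for Model S1 — Model S1 by 8–7.
Model W vs Model T: Model W preferred on 3+4+1 = 8 ballots; Model W wins 8–7.
Model S1 vs Model T: 7 to 8, Model T.
No design is winless: Model W beats Model T; Model S1 beats Model W; Model T beats Model S1. There is no Condorcet loser.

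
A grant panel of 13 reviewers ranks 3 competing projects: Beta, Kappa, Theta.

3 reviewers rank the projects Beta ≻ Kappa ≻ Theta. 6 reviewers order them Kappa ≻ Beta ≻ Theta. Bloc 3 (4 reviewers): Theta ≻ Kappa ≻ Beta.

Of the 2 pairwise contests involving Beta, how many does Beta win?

1

Beta against each rival (13 reviewers):
Beta vs Kappa: Beta is ranked higher on 3 ballots, Kappa on 10. Kappa wins 10–3.
Beta vs Theta: Beta is ranked higher on 3+6 = 9 ballots, Theta on 4. Beta wins 9–4.
Beta beats Theta; loses to Kappa — 1 pairwise win.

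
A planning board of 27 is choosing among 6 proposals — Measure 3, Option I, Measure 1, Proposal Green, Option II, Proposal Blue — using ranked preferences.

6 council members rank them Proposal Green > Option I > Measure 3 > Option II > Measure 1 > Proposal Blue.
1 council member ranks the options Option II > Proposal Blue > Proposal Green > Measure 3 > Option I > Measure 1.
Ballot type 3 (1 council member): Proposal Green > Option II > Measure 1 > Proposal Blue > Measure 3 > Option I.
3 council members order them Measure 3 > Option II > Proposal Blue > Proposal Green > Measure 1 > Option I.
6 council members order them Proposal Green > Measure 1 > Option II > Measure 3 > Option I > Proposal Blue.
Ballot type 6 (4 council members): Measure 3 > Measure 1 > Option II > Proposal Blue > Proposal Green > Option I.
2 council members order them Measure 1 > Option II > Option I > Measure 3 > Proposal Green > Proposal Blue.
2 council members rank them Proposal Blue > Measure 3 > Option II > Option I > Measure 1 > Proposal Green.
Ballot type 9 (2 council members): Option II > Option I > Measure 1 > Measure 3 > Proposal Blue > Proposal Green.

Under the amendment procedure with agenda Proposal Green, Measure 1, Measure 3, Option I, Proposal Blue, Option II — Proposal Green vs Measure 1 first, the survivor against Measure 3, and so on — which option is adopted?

Round 1: Proposal Green vs Measure 1 — 17–10, Proposal Green advances.
Round 2: Proposal Green vs Measure 3 — 14–13, Proposal Green advances.
Round 3: Proposal Green vs Option I — 21–6, Proposal Green advances.
Round 4: Proposal Green vs Proposal Blue — 15–12, Proposal Green advances.
Round 5: Proposal Green vs Option II — 13–14, Option II advances.
The agenda winner is Option II.

Option II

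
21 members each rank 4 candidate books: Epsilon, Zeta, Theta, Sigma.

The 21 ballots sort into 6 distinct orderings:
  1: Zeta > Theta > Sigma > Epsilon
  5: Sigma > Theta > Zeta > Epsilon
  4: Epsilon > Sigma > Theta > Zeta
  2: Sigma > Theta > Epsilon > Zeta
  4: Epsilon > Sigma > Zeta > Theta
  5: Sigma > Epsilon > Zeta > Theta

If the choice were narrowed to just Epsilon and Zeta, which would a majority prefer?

Ballots ranking Epsilon above Zeta: 4 + 2 + 4 + 5 = 15.
Ballots ranking Zeta above Epsilon: 21 − 15 = 6.
Epsilon wins the head-to-head 15–6.

Epsilon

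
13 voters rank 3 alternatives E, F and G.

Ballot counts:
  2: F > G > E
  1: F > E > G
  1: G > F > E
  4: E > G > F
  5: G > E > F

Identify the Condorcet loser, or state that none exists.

Head-to-head results (13 voters):
E vs F: E wins 9–4.
E vs G: E is ranked higher on 1+4 = 5 ballots, G on 8. G wins 8–5.
F vs G: 2+1 = 3 for F, 10 for G — G by 10–3.
F loses to every other alternative — it is the Condorcet loser.

F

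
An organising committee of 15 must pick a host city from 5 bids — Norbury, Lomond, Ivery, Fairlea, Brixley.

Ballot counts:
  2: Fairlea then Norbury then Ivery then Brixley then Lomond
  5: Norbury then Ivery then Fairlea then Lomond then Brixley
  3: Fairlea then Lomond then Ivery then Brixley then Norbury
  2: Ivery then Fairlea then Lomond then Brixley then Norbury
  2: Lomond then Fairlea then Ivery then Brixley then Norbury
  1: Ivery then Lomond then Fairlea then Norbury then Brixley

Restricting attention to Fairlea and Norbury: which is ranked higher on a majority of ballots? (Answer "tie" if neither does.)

Ballots ranking Fairlea above Norbury: 2 + 3 + 2 + 2 + 1 = 10.
Ballots ranking Norbury above Fairlea: 15 − 10 = 5.
Fairlea wins the head-to-head 10–5.

Fairlea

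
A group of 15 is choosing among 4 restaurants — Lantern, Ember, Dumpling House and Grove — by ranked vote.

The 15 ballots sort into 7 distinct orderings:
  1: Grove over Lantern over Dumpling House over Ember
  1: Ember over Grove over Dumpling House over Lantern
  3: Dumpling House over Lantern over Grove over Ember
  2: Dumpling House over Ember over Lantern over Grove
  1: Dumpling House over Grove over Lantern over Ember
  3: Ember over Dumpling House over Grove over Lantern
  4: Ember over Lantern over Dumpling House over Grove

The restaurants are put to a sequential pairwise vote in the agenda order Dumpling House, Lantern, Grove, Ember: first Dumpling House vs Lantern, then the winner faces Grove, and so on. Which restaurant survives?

Ember

Round 1: Dumpling House vs Lantern — 10–5, Dumpling House advances.
Round 2: Dumpling House vs Grove — 13–2, Dumpling House advances.
Round 3: Dumpling House vs Ember — 7–8, Ember advances.
The agenda winner is Ember.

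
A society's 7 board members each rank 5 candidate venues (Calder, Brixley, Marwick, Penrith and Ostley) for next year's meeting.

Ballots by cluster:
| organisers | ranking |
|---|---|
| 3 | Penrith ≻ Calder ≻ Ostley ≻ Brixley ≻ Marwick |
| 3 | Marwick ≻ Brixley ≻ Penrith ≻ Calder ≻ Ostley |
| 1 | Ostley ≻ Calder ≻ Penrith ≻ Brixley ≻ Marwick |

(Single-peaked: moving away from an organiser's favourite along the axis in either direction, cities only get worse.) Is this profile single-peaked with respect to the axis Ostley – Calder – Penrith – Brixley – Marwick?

Axis positions: Ostley=1, Calder=2, Penrith=3, Brixley=4, Marwick=5.
Cluster 1 (peak Penrith at position 3): ranking walks positions 3-2-1-4-5, expanding outward from the peak — single-peaked.
Cluster 2 (peak Marwick at position 5): ranking walks positions 5-4-3-2-1, expanding outward from the peak — single-peaked.
Cluster 3 (peak Ostley at position 1): ranking walks positions 1-2-3-4-5, expanding outward from the peak — single-peaked.
Every ranking is single-peaked on this axis.

yes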